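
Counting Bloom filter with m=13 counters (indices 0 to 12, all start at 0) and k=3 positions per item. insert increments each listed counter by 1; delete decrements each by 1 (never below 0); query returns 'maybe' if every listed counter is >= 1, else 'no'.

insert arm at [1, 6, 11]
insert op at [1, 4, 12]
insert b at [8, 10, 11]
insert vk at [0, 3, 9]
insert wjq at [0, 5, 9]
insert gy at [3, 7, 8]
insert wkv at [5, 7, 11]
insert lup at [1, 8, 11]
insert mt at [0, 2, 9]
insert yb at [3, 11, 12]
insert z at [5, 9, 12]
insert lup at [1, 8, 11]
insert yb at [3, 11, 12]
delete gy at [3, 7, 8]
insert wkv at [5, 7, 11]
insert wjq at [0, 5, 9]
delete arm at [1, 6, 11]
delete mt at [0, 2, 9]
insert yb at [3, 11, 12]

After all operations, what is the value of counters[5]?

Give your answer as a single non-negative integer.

Answer: 5

Derivation:
Step 1: insert arm at [1, 6, 11] -> counters=[0,1,0,0,0,0,1,0,0,0,0,1,0]
Step 2: insert op at [1, 4, 12] -> counters=[0,2,0,0,1,0,1,0,0,0,0,1,1]
Step 3: insert b at [8, 10, 11] -> counters=[0,2,0,0,1,0,1,0,1,0,1,2,1]
Step 4: insert vk at [0, 3, 9] -> counters=[1,2,0,1,1,0,1,0,1,1,1,2,1]
Step 5: insert wjq at [0, 5, 9] -> counters=[2,2,0,1,1,1,1,0,1,2,1,2,1]
Step 6: insert gy at [3, 7, 8] -> counters=[2,2,0,2,1,1,1,1,2,2,1,2,1]
Step 7: insert wkv at [5, 7, 11] -> counters=[2,2,0,2,1,2,1,2,2,2,1,3,1]
Step 8: insert lup at [1, 8, 11] -> counters=[2,3,0,2,1,2,1,2,3,2,1,4,1]
Step 9: insert mt at [0, 2, 9] -> counters=[3,3,1,2,1,2,1,2,3,3,1,4,1]
Step 10: insert yb at [3, 11, 12] -> counters=[3,3,1,3,1,2,1,2,3,3,1,5,2]
Step 11: insert z at [5, 9, 12] -> counters=[3,3,1,3,1,3,1,2,3,4,1,5,3]
Step 12: insert lup at [1, 8, 11] -> counters=[3,4,1,3,1,3,1,2,4,4,1,6,3]
Step 13: insert yb at [3, 11, 12] -> counters=[3,4,1,4,1,3,1,2,4,4,1,7,4]
Step 14: delete gy at [3, 7, 8] -> counters=[3,4,1,3,1,3,1,1,3,4,1,7,4]
Step 15: insert wkv at [5, 7, 11] -> counters=[3,4,1,3,1,4,1,2,3,4,1,8,4]
Step 16: insert wjq at [0, 5, 9] -> counters=[4,4,1,3,1,5,1,2,3,5,1,8,4]
Step 17: delete arm at [1, 6, 11] -> counters=[4,3,1,3,1,5,0,2,3,5,1,7,4]
Step 18: delete mt at [0, 2, 9] -> counters=[3,3,0,3,1,5,0,2,3,4,1,7,4]
Step 19: insert yb at [3, 11, 12] -> counters=[3,3,0,4,1,5,0,2,3,4,1,8,5]
Final counters=[3,3,0,4,1,5,0,2,3,4,1,8,5] -> counters[5]=5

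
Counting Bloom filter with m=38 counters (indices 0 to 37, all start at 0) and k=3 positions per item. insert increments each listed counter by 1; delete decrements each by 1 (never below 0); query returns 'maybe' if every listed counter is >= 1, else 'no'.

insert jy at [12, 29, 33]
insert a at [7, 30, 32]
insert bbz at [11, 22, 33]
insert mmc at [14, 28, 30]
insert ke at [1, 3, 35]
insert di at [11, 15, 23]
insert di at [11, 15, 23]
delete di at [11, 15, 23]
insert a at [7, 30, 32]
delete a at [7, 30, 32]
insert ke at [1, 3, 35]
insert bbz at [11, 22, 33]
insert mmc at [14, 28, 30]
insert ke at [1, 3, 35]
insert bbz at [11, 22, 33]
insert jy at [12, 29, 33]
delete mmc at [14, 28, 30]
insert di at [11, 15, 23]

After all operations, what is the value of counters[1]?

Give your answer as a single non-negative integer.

Step 1: insert jy at [12, 29, 33] -> counters=[0,0,0,0,0,0,0,0,0,0,0,0,1,0,0,0,0,0,0,0,0,0,0,0,0,0,0,0,0,1,0,0,0,1,0,0,0,0]
Step 2: insert a at [7, 30, 32] -> counters=[0,0,0,0,0,0,0,1,0,0,0,0,1,0,0,0,0,0,0,0,0,0,0,0,0,0,0,0,0,1,1,0,1,1,0,0,0,0]
Step 3: insert bbz at [11, 22, 33] -> counters=[0,0,0,0,0,0,0,1,0,0,0,1,1,0,0,0,0,0,0,0,0,0,1,0,0,0,0,0,0,1,1,0,1,2,0,0,0,0]
Step 4: insert mmc at [14, 28, 30] -> counters=[0,0,0,0,0,0,0,1,0,0,0,1,1,0,1,0,0,0,0,0,0,0,1,0,0,0,0,0,1,1,2,0,1,2,0,0,0,0]
Step 5: insert ke at [1, 3, 35] -> counters=[0,1,0,1,0,0,0,1,0,0,0,1,1,0,1,0,0,0,0,0,0,0,1,0,0,0,0,0,1,1,2,0,1,2,0,1,0,0]
Step 6: insert di at [11, 15, 23] -> counters=[0,1,0,1,0,0,0,1,0,0,0,2,1,0,1,1,0,0,0,0,0,0,1,1,0,0,0,0,1,1,2,0,1,2,0,1,0,0]
Step 7: insert di at [11, 15, 23] -> counters=[0,1,0,1,0,0,0,1,0,0,0,3,1,0,1,2,0,0,0,0,0,0,1,2,0,0,0,0,1,1,2,0,1,2,0,1,0,0]
Step 8: delete di at [11, 15, 23] -> counters=[0,1,0,1,0,0,0,1,0,0,0,2,1,0,1,1,0,0,0,0,0,0,1,1,0,0,0,0,1,1,2,0,1,2,0,1,0,0]
Step 9: insert a at [7, 30, 32] -> counters=[0,1,0,1,0,0,0,2,0,0,0,2,1,0,1,1,0,0,0,0,0,0,1,1,0,0,0,0,1,1,3,0,2,2,0,1,0,0]
Step 10: delete a at [7, 30, 32] -> counters=[0,1,0,1,0,0,0,1,0,0,0,2,1,0,1,1,0,0,0,0,0,0,1,1,0,0,0,0,1,1,2,0,1,2,0,1,0,0]
Step 11: insert ke at [1, 3, 35] -> counters=[0,2,0,2,0,0,0,1,0,0,0,2,1,0,1,1,0,0,0,0,0,0,1,1,0,0,0,0,1,1,2,0,1,2,0,2,0,0]
Step 12: insert bbz at [11, 22, 33] -> counters=[0,2,0,2,0,0,0,1,0,0,0,3,1,0,1,1,0,0,0,0,0,0,2,1,0,0,0,0,1,1,2,0,1,3,0,2,0,0]
Step 13: insert mmc at [14, 28, 30] -> counters=[0,2,0,2,0,0,0,1,0,0,0,3,1,0,2,1,0,0,0,0,0,0,2,1,0,0,0,0,2,1,3,0,1,3,0,2,0,0]
Step 14: insert ke at [1, 3, 35] -> counters=[0,3,0,3,0,0,0,1,0,0,0,3,1,0,2,1,0,0,0,0,0,0,2,1,0,0,0,0,2,1,3,0,1,3,0,3,0,0]
Step 15: insert bbz at [11, 22, 33] -> counters=[0,3,0,3,0,0,0,1,0,0,0,4,1,0,2,1,0,0,0,0,0,0,3,1,0,0,0,0,2,1,3,0,1,4,0,3,0,0]
Step 16: insert jy at [12, 29, 33] -> counters=[0,3,0,3,0,0,0,1,0,0,0,4,2,0,2,1,0,0,0,0,0,0,3,1,0,0,0,0,2,2,3,0,1,5,0,3,0,0]
Step 17: delete mmc at [14, 28, 30] -> counters=[0,3,0,3,0,0,0,1,0,0,0,4,2,0,1,1,0,0,0,0,0,0,3,1,0,0,0,0,1,2,2,0,1,5,0,3,0,0]
Step 18: insert di at [11, 15, 23] -> counters=[0,3,0,3,0,0,0,1,0,0,0,5,2,0,1,2,0,0,0,0,0,0,3,2,0,0,0,0,1,2,2,0,1,5,0,3,0,0]
Final counters=[0,3,0,3,0,0,0,1,0,0,0,5,2,0,1,2,0,0,0,0,0,0,3,2,0,0,0,0,1,2,2,0,1,5,0,3,0,0] -> counters[1]=3

Answer: 3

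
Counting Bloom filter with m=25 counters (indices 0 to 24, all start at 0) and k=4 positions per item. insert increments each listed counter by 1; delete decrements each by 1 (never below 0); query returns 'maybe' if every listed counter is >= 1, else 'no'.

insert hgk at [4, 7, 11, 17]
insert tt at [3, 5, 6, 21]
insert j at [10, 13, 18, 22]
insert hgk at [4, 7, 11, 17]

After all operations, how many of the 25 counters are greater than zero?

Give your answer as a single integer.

Step 1: insert hgk at [4, 7, 11, 17] -> counters=[0,0,0,0,1,0,0,1,0,0,0,1,0,0,0,0,0,1,0,0,0,0,0,0,0]
Step 2: insert tt at [3, 5, 6, 21] -> counters=[0,0,0,1,1,1,1,1,0,0,0,1,0,0,0,0,0,1,0,0,0,1,0,0,0]
Step 3: insert j at [10, 13, 18, 22] -> counters=[0,0,0,1,1,1,1,1,0,0,1,1,0,1,0,0,0,1,1,0,0,1,1,0,0]
Step 4: insert hgk at [4, 7, 11, 17] -> counters=[0,0,0,1,2,1,1,2,0,0,1,2,0,1,0,0,0,2,1,0,0,1,1,0,0]
Final counters=[0,0,0,1,2,1,1,2,0,0,1,2,0,1,0,0,0,2,1,0,0,1,1,0,0] -> 12 nonzero

Answer: 12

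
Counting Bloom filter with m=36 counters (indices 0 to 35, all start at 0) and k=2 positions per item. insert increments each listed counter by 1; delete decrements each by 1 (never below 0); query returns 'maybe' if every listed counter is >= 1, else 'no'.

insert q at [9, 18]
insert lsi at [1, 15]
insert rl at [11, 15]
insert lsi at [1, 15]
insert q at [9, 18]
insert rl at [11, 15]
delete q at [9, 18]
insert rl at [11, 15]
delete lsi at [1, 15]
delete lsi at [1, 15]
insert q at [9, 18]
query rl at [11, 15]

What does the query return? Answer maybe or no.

Step 1: insert q at [9, 18] -> counters=[0,0,0,0,0,0,0,0,0,1,0,0,0,0,0,0,0,0,1,0,0,0,0,0,0,0,0,0,0,0,0,0,0,0,0,0]
Step 2: insert lsi at [1, 15] -> counters=[0,1,0,0,0,0,0,0,0,1,0,0,0,0,0,1,0,0,1,0,0,0,0,0,0,0,0,0,0,0,0,0,0,0,0,0]
Step 3: insert rl at [11, 15] -> counters=[0,1,0,0,0,0,0,0,0,1,0,1,0,0,0,2,0,0,1,0,0,0,0,0,0,0,0,0,0,0,0,0,0,0,0,0]
Step 4: insert lsi at [1, 15] -> counters=[0,2,0,0,0,0,0,0,0,1,0,1,0,0,0,3,0,0,1,0,0,0,0,0,0,0,0,0,0,0,0,0,0,0,0,0]
Step 5: insert q at [9, 18] -> counters=[0,2,0,0,0,0,0,0,0,2,0,1,0,0,0,3,0,0,2,0,0,0,0,0,0,0,0,0,0,0,0,0,0,0,0,0]
Step 6: insert rl at [11, 15] -> counters=[0,2,0,0,0,0,0,0,0,2,0,2,0,0,0,4,0,0,2,0,0,0,0,0,0,0,0,0,0,0,0,0,0,0,0,0]
Step 7: delete q at [9, 18] -> counters=[0,2,0,0,0,0,0,0,0,1,0,2,0,0,0,4,0,0,1,0,0,0,0,0,0,0,0,0,0,0,0,0,0,0,0,0]
Step 8: insert rl at [11, 15] -> counters=[0,2,0,0,0,0,0,0,0,1,0,3,0,0,0,5,0,0,1,0,0,0,0,0,0,0,0,0,0,0,0,0,0,0,0,0]
Step 9: delete lsi at [1, 15] -> counters=[0,1,0,0,0,0,0,0,0,1,0,3,0,0,0,4,0,0,1,0,0,0,0,0,0,0,0,0,0,0,0,0,0,0,0,0]
Step 10: delete lsi at [1, 15] -> counters=[0,0,0,0,0,0,0,0,0,1,0,3,0,0,0,3,0,0,1,0,0,0,0,0,0,0,0,0,0,0,0,0,0,0,0,0]
Step 11: insert q at [9, 18] -> counters=[0,0,0,0,0,0,0,0,0,2,0,3,0,0,0,3,0,0,2,0,0,0,0,0,0,0,0,0,0,0,0,0,0,0,0,0]
Query rl: check counters[11]=3 counters[15]=3 -> maybe

Answer: maybe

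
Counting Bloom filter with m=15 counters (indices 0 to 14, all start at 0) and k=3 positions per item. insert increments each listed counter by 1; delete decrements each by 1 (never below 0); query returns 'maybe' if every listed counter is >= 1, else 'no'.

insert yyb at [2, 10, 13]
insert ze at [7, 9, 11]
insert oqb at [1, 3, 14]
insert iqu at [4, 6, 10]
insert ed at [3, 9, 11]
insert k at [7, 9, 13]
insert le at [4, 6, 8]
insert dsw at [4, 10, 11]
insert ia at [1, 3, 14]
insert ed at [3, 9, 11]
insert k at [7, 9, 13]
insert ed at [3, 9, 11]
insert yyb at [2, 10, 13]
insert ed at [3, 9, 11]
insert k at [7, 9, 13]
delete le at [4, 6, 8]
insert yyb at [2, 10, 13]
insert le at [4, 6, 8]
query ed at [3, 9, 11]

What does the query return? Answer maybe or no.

Step 1: insert yyb at [2, 10, 13] -> counters=[0,0,1,0,0,0,0,0,0,0,1,0,0,1,0]
Step 2: insert ze at [7, 9, 11] -> counters=[0,0,1,0,0,0,0,1,0,1,1,1,0,1,0]
Step 3: insert oqb at [1, 3, 14] -> counters=[0,1,1,1,0,0,0,1,0,1,1,1,0,1,1]
Step 4: insert iqu at [4, 6, 10] -> counters=[0,1,1,1,1,0,1,1,0,1,2,1,0,1,1]
Step 5: insert ed at [3, 9, 11] -> counters=[0,1,1,2,1,0,1,1,0,2,2,2,0,1,1]
Step 6: insert k at [7, 9, 13] -> counters=[0,1,1,2,1,0,1,2,0,3,2,2,0,2,1]
Step 7: insert le at [4, 6, 8] -> counters=[0,1,1,2,2,0,2,2,1,3,2,2,0,2,1]
Step 8: insert dsw at [4, 10, 11] -> counters=[0,1,1,2,3,0,2,2,1,3,3,3,0,2,1]
Step 9: insert ia at [1, 3, 14] -> counters=[0,2,1,3,3,0,2,2,1,3,3,3,0,2,2]
Step 10: insert ed at [3, 9, 11] -> counters=[0,2,1,4,3,0,2,2,1,4,3,4,0,2,2]
Step 11: insert k at [7, 9, 13] -> counters=[0,2,1,4,3,0,2,3,1,5,3,4,0,3,2]
Step 12: insert ed at [3, 9, 11] -> counters=[0,2,1,5,3,0,2,3,1,6,3,5,0,3,2]
Step 13: insert yyb at [2, 10, 13] -> counters=[0,2,2,5,3,0,2,3,1,6,4,5,0,4,2]
Step 14: insert ed at [3, 9, 11] -> counters=[0,2,2,6,3,0,2,3,1,7,4,6,0,4,2]
Step 15: insert k at [7, 9, 13] -> counters=[0,2,2,6,3,0,2,4,1,8,4,6,0,5,2]
Step 16: delete le at [4, 6, 8] -> counters=[0,2,2,6,2,0,1,4,0,8,4,6,0,5,2]
Step 17: insert yyb at [2, 10, 13] -> counters=[0,2,3,6,2,0,1,4,0,8,5,6,0,6,2]
Step 18: insert le at [4, 6, 8] -> counters=[0,2,3,6,3,0,2,4,1,8,5,6,0,6,2]
Query ed: check counters[3]=6 counters[9]=8 counters[11]=6 -> maybe

Answer: maybe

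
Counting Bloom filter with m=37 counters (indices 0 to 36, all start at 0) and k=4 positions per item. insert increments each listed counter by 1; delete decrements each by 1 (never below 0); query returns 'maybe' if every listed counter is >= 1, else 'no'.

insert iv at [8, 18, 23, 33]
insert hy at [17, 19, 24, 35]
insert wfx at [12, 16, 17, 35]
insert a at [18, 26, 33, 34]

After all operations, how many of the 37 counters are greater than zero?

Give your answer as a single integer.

Answer: 12

Derivation:
Step 1: insert iv at [8, 18, 23, 33] -> counters=[0,0,0,0,0,0,0,0,1,0,0,0,0,0,0,0,0,0,1,0,0,0,0,1,0,0,0,0,0,0,0,0,0,1,0,0,0]
Step 2: insert hy at [17, 19, 24, 35] -> counters=[0,0,0,0,0,0,0,0,1,0,0,0,0,0,0,0,0,1,1,1,0,0,0,1,1,0,0,0,0,0,0,0,0,1,0,1,0]
Step 3: insert wfx at [12, 16, 17, 35] -> counters=[0,0,0,0,0,0,0,0,1,0,0,0,1,0,0,0,1,2,1,1,0,0,0,1,1,0,0,0,0,0,0,0,0,1,0,2,0]
Step 4: insert a at [18, 26, 33, 34] -> counters=[0,0,0,0,0,0,0,0,1,0,0,0,1,0,0,0,1,2,2,1,0,0,0,1,1,0,1,0,0,0,0,0,0,2,1,2,0]
Final counters=[0,0,0,0,0,0,0,0,1,0,0,0,1,0,0,0,1,2,2,1,0,0,0,1,1,0,1,0,0,0,0,0,0,2,1,2,0] -> 12 nonzero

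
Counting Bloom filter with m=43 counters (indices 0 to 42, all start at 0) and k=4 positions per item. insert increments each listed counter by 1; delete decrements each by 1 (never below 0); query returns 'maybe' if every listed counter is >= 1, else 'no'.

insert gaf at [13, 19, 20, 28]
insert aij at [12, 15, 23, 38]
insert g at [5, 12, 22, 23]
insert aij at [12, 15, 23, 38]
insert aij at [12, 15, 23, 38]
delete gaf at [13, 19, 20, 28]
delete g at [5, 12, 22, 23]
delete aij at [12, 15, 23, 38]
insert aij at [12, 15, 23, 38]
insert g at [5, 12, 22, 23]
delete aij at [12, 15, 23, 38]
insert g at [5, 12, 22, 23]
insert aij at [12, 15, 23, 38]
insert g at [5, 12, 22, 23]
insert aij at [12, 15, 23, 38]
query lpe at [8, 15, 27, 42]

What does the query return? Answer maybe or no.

Step 1: insert gaf at [13, 19, 20, 28] -> counters=[0,0,0,0,0,0,0,0,0,0,0,0,0,1,0,0,0,0,0,1,1,0,0,0,0,0,0,0,1,0,0,0,0,0,0,0,0,0,0,0,0,0,0]
Step 2: insert aij at [12, 15, 23, 38] -> counters=[0,0,0,0,0,0,0,0,0,0,0,0,1,1,0,1,0,0,0,1,1,0,0,1,0,0,0,0,1,0,0,0,0,0,0,0,0,0,1,0,0,0,0]
Step 3: insert g at [5, 12, 22, 23] -> counters=[0,0,0,0,0,1,0,0,0,0,0,0,2,1,0,1,0,0,0,1,1,0,1,2,0,0,0,0,1,0,0,0,0,0,0,0,0,0,1,0,0,0,0]
Step 4: insert aij at [12, 15, 23, 38] -> counters=[0,0,0,0,0,1,0,0,0,0,0,0,3,1,0,2,0,0,0,1,1,0,1,3,0,0,0,0,1,0,0,0,0,0,0,0,0,0,2,0,0,0,0]
Step 5: insert aij at [12, 15, 23, 38] -> counters=[0,0,0,0,0,1,0,0,0,0,0,0,4,1,0,3,0,0,0,1,1,0,1,4,0,0,0,0,1,0,0,0,0,0,0,0,0,0,3,0,0,0,0]
Step 6: delete gaf at [13, 19, 20, 28] -> counters=[0,0,0,0,0,1,0,0,0,0,0,0,4,0,0,3,0,0,0,0,0,0,1,4,0,0,0,0,0,0,0,0,0,0,0,0,0,0,3,0,0,0,0]
Step 7: delete g at [5, 12, 22, 23] -> counters=[0,0,0,0,0,0,0,0,0,0,0,0,3,0,0,3,0,0,0,0,0,0,0,3,0,0,0,0,0,0,0,0,0,0,0,0,0,0,3,0,0,0,0]
Step 8: delete aij at [12, 15, 23, 38] -> counters=[0,0,0,0,0,0,0,0,0,0,0,0,2,0,0,2,0,0,0,0,0,0,0,2,0,0,0,0,0,0,0,0,0,0,0,0,0,0,2,0,0,0,0]
Step 9: insert aij at [12, 15, 23, 38] -> counters=[0,0,0,0,0,0,0,0,0,0,0,0,3,0,0,3,0,0,0,0,0,0,0,3,0,0,0,0,0,0,0,0,0,0,0,0,0,0,3,0,0,0,0]
Step 10: insert g at [5, 12, 22, 23] -> counters=[0,0,0,0,0,1,0,0,0,0,0,0,4,0,0,3,0,0,0,0,0,0,1,4,0,0,0,0,0,0,0,0,0,0,0,0,0,0,3,0,0,0,0]
Step 11: delete aij at [12, 15, 23, 38] -> counters=[0,0,0,0,0,1,0,0,0,0,0,0,3,0,0,2,0,0,0,0,0,0,1,3,0,0,0,0,0,0,0,0,0,0,0,0,0,0,2,0,0,0,0]
Step 12: insert g at [5, 12, 22, 23] -> counters=[0,0,0,0,0,2,0,0,0,0,0,0,4,0,0,2,0,0,0,0,0,0,2,4,0,0,0,0,0,0,0,0,0,0,0,0,0,0,2,0,0,0,0]
Step 13: insert aij at [12, 15, 23, 38] -> counters=[0,0,0,0,0,2,0,0,0,0,0,0,5,0,0,3,0,0,0,0,0,0,2,5,0,0,0,0,0,0,0,0,0,0,0,0,0,0,3,0,0,0,0]
Step 14: insert g at [5, 12, 22, 23] -> counters=[0,0,0,0,0,3,0,0,0,0,0,0,6,0,0,3,0,0,0,0,0,0,3,6,0,0,0,0,0,0,0,0,0,0,0,0,0,0,3,0,0,0,0]
Step 15: insert aij at [12, 15, 23, 38] -> counters=[0,0,0,0,0,3,0,0,0,0,0,0,7,0,0,4,0,0,0,0,0,0,3,7,0,0,0,0,0,0,0,0,0,0,0,0,0,0,4,0,0,0,0]
Query lpe: check counters[8]=0 counters[15]=4 counters[27]=0 counters[42]=0 -> no

Answer: no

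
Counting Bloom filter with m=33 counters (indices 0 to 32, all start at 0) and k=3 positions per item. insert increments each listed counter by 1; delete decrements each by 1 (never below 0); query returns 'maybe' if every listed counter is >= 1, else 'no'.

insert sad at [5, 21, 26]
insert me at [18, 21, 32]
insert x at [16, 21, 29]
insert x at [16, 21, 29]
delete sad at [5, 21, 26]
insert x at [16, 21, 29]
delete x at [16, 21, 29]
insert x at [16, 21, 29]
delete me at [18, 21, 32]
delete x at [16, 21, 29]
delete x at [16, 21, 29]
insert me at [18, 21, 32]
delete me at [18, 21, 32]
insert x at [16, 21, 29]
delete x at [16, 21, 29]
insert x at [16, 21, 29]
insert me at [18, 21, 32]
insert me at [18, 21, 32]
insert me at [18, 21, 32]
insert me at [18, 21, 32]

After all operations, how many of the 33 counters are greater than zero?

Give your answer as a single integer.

Step 1: insert sad at [5, 21, 26] -> counters=[0,0,0,0,0,1,0,0,0,0,0,0,0,0,0,0,0,0,0,0,0,1,0,0,0,0,1,0,0,0,0,0,0]
Step 2: insert me at [18, 21, 32] -> counters=[0,0,0,0,0,1,0,0,0,0,0,0,0,0,0,0,0,0,1,0,0,2,0,0,0,0,1,0,0,0,0,0,1]
Step 3: insert x at [16, 21, 29] -> counters=[0,0,0,0,0,1,0,0,0,0,0,0,0,0,0,0,1,0,1,0,0,3,0,0,0,0,1,0,0,1,0,0,1]
Step 4: insert x at [16, 21, 29] -> counters=[0,0,0,0,0,1,0,0,0,0,0,0,0,0,0,0,2,0,1,0,0,4,0,0,0,0,1,0,0,2,0,0,1]
Step 5: delete sad at [5, 21, 26] -> counters=[0,0,0,0,0,0,0,0,0,0,0,0,0,0,0,0,2,0,1,0,0,3,0,0,0,0,0,0,0,2,0,0,1]
Step 6: insert x at [16, 21, 29] -> counters=[0,0,0,0,0,0,0,0,0,0,0,0,0,0,0,0,3,0,1,0,0,4,0,0,0,0,0,0,0,3,0,0,1]
Step 7: delete x at [16, 21, 29] -> counters=[0,0,0,0,0,0,0,0,0,0,0,0,0,0,0,0,2,0,1,0,0,3,0,0,0,0,0,0,0,2,0,0,1]
Step 8: insert x at [16, 21, 29] -> counters=[0,0,0,0,0,0,0,0,0,0,0,0,0,0,0,0,3,0,1,0,0,4,0,0,0,0,0,0,0,3,0,0,1]
Step 9: delete me at [18, 21, 32] -> counters=[0,0,0,0,0,0,0,0,0,0,0,0,0,0,0,0,3,0,0,0,0,3,0,0,0,0,0,0,0,3,0,0,0]
Step 10: delete x at [16, 21, 29] -> counters=[0,0,0,0,0,0,0,0,0,0,0,0,0,0,0,0,2,0,0,0,0,2,0,0,0,0,0,0,0,2,0,0,0]
Step 11: delete x at [16, 21, 29] -> counters=[0,0,0,0,0,0,0,0,0,0,0,0,0,0,0,0,1,0,0,0,0,1,0,0,0,0,0,0,0,1,0,0,0]
Step 12: insert me at [18, 21, 32] -> counters=[0,0,0,0,0,0,0,0,0,0,0,0,0,0,0,0,1,0,1,0,0,2,0,0,0,0,0,0,0,1,0,0,1]
Step 13: delete me at [18, 21, 32] -> counters=[0,0,0,0,0,0,0,0,0,0,0,0,0,0,0,0,1,0,0,0,0,1,0,0,0,0,0,0,0,1,0,0,0]
Step 14: insert x at [16, 21, 29] -> counters=[0,0,0,0,0,0,0,0,0,0,0,0,0,0,0,0,2,0,0,0,0,2,0,0,0,0,0,0,0,2,0,0,0]
Step 15: delete x at [16, 21, 29] -> counters=[0,0,0,0,0,0,0,0,0,0,0,0,0,0,0,0,1,0,0,0,0,1,0,0,0,0,0,0,0,1,0,0,0]
Step 16: insert x at [16, 21, 29] -> counters=[0,0,0,0,0,0,0,0,0,0,0,0,0,0,0,0,2,0,0,0,0,2,0,0,0,0,0,0,0,2,0,0,0]
Step 17: insert me at [18, 21, 32] -> counters=[0,0,0,0,0,0,0,0,0,0,0,0,0,0,0,0,2,0,1,0,0,3,0,0,0,0,0,0,0,2,0,0,1]
Step 18: insert me at [18, 21, 32] -> counters=[0,0,0,0,0,0,0,0,0,0,0,0,0,0,0,0,2,0,2,0,0,4,0,0,0,0,0,0,0,2,0,0,2]
Step 19: insert me at [18, 21, 32] -> counters=[0,0,0,0,0,0,0,0,0,0,0,0,0,0,0,0,2,0,3,0,0,5,0,0,0,0,0,0,0,2,0,0,3]
Step 20: insert me at [18, 21, 32] -> counters=[0,0,0,0,0,0,0,0,0,0,0,0,0,0,0,0,2,0,4,0,0,6,0,0,0,0,0,0,0,2,0,0,4]
Final counters=[0,0,0,0,0,0,0,0,0,0,0,0,0,0,0,0,2,0,4,0,0,6,0,0,0,0,0,0,0,2,0,0,4] -> 5 nonzero

Answer: 5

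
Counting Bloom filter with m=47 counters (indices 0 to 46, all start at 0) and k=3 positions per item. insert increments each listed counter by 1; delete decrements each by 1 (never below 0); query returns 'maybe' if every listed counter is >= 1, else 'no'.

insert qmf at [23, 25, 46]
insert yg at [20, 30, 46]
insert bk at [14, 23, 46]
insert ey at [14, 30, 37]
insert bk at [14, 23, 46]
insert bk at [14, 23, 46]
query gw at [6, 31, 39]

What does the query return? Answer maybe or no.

Answer: no

Derivation:
Step 1: insert qmf at [23, 25, 46] -> counters=[0,0,0,0,0,0,0,0,0,0,0,0,0,0,0,0,0,0,0,0,0,0,0,1,0,1,0,0,0,0,0,0,0,0,0,0,0,0,0,0,0,0,0,0,0,0,1]
Step 2: insert yg at [20, 30, 46] -> counters=[0,0,0,0,0,0,0,0,0,0,0,0,0,0,0,0,0,0,0,0,1,0,0,1,0,1,0,0,0,0,1,0,0,0,0,0,0,0,0,0,0,0,0,0,0,0,2]
Step 3: insert bk at [14, 23, 46] -> counters=[0,0,0,0,0,0,0,0,0,0,0,0,0,0,1,0,0,0,0,0,1,0,0,2,0,1,0,0,0,0,1,0,0,0,0,0,0,0,0,0,0,0,0,0,0,0,3]
Step 4: insert ey at [14, 30, 37] -> counters=[0,0,0,0,0,0,0,0,0,0,0,0,0,0,2,0,0,0,0,0,1,0,0,2,0,1,0,0,0,0,2,0,0,0,0,0,0,1,0,0,0,0,0,0,0,0,3]
Step 5: insert bk at [14, 23, 46] -> counters=[0,0,0,0,0,0,0,0,0,0,0,0,0,0,3,0,0,0,0,0,1,0,0,3,0,1,0,0,0,0,2,0,0,0,0,0,0,1,0,0,0,0,0,0,0,0,4]
Step 6: insert bk at [14, 23, 46] -> counters=[0,0,0,0,0,0,0,0,0,0,0,0,0,0,4,0,0,0,0,0,1,0,0,4,0,1,0,0,0,0,2,0,0,0,0,0,0,1,0,0,0,0,0,0,0,0,5]
Query gw: check counters[6]=0 counters[31]=0 counters[39]=0 -> no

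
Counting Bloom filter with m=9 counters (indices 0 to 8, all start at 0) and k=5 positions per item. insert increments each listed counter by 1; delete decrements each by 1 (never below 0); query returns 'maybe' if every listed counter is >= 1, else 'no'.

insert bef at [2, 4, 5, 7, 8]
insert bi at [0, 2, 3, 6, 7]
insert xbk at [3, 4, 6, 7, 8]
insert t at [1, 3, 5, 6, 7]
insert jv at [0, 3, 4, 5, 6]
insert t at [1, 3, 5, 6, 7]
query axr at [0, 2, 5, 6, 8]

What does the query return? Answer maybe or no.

Step 1: insert bef at [2, 4, 5, 7, 8] -> counters=[0,0,1,0,1,1,0,1,1]
Step 2: insert bi at [0, 2, 3, 6, 7] -> counters=[1,0,2,1,1,1,1,2,1]
Step 3: insert xbk at [3, 4, 6, 7, 8] -> counters=[1,0,2,2,2,1,2,3,2]
Step 4: insert t at [1, 3, 5, 6, 7] -> counters=[1,1,2,3,2,2,3,4,2]
Step 5: insert jv at [0, 3, 4, 5, 6] -> counters=[2,1,2,4,3,3,4,4,2]
Step 6: insert t at [1, 3, 5, 6, 7] -> counters=[2,2,2,5,3,4,5,5,2]
Query axr: check counters[0]=2 counters[2]=2 counters[5]=4 counters[6]=5 counters[8]=2 -> maybe

Answer: maybe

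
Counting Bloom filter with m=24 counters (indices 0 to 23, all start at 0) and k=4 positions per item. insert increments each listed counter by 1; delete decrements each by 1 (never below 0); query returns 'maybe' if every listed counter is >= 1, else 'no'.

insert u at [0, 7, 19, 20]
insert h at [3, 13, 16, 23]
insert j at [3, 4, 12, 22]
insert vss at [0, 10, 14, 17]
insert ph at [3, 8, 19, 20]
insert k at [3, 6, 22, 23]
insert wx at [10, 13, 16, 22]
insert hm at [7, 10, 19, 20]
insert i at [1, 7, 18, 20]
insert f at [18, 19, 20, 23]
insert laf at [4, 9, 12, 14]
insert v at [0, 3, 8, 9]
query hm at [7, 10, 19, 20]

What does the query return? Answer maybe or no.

Answer: maybe

Derivation:
Step 1: insert u at [0, 7, 19, 20] -> counters=[1,0,0,0,0,0,0,1,0,0,0,0,0,0,0,0,0,0,0,1,1,0,0,0]
Step 2: insert h at [3, 13, 16, 23] -> counters=[1,0,0,1,0,0,0,1,0,0,0,0,0,1,0,0,1,0,0,1,1,0,0,1]
Step 3: insert j at [3, 4, 12, 22] -> counters=[1,0,0,2,1,0,0,1,0,0,0,0,1,1,0,0,1,0,0,1,1,0,1,1]
Step 4: insert vss at [0, 10, 14, 17] -> counters=[2,0,0,2,1,0,0,1,0,0,1,0,1,1,1,0,1,1,0,1,1,0,1,1]
Step 5: insert ph at [3, 8, 19, 20] -> counters=[2,0,0,3,1,0,0,1,1,0,1,0,1,1,1,0,1,1,0,2,2,0,1,1]
Step 6: insert k at [3, 6, 22, 23] -> counters=[2,0,0,4,1,0,1,1,1,0,1,0,1,1,1,0,1,1,0,2,2,0,2,2]
Step 7: insert wx at [10, 13, 16, 22] -> counters=[2,0,0,4,1,0,1,1,1,0,2,0,1,2,1,0,2,1,0,2,2,0,3,2]
Step 8: insert hm at [7, 10, 19, 20] -> counters=[2,0,0,4,1,0,1,2,1,0,3,0,1,2,1,0,2,1,0,3,3,0,3,2]
Step 9: insert i at [1, 7, 18, 20] -> counters=[2,1,0,4,1,0,1,3,1,0,3,0,1,2,1,0,2,1,1,3,4,0,3,2]
Step 10: insert f at [18, 19, 20, 23] -> counters=[2,1,0,4,1,0,1,3,1,0,3,0,1,2,1,0,2,1,2,4,5,0,3,3]
Step 11: insert laf at [4, 9, 12, 14] -> counters=[2,1,0,4,2,0,1,3,1,1,3,0,2,2,2,0,2,1,2,4,5,0,3,3]
Step 12: insert v at [0, 3, 8, 9] -> counters=[3,1,0,5,2,0,1,3,2,2,3,0,2,2,2,0,2,1,2,4,5,0,3,3]
Query hm: check counters[7]=3 counters[10]=3 counters[19]=4 counters[20]=5 -> maybe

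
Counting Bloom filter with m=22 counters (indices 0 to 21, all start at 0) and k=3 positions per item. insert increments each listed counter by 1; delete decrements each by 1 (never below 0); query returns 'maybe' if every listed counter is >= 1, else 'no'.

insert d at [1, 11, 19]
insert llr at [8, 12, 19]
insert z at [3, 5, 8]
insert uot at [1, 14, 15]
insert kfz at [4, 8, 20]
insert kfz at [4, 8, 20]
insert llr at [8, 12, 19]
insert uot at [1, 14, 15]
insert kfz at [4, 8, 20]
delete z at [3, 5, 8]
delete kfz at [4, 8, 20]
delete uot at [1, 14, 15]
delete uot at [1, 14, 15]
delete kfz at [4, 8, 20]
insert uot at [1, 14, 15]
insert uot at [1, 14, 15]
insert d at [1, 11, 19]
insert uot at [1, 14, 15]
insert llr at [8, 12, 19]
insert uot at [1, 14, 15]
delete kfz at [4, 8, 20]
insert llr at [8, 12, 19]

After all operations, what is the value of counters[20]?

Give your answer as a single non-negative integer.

Step 1: insert d at [1, 11, 19] -> counters=[0,1,0,0,0,0,0,0,0,0,0,1,0,0,0,0,0,0,0,1,0,0]
Step 2: insert llr at [8, 12, 19] -> counters=[0,1,0,0,0,0,0,0,1,0,0,1,1,0,0,0,0,0,0,2,0,0]
Step 3: insert z at [3, 5, 8] -> counters=[0,1,0,1,0,1,0,0,2,0,0,1,1,0,0,0,0,0,0,2,0,0]
Step 4: insert uot at [1, 14, 15] -> counters=[0,2,0,1,0,1,0,0,2,0,0,1,1,0,1,1,0,0,0,2,0,0]
Step 5: insert kfz at [4, 8, 20] -> counters=[0,2,0,1,1,1,0,0,3,0,0,1,1,0,1,1,0,0,0,2,1,0]
Step 6: insert kfz at [4, 8, 20] -> counters=[0,2,0,1,2,1,0,0,4,0,0,1,1,0,1,1,0,0,0,2,2,0]
Step 7: insert llr at [8, 12, 19] -> counters=[0,2,0,1,2,1,0,0,5,0,0,1,2,0,1,1,0,0,0,3,2,0]
Step 8: insert uot at [1, 14, 15] -> counters=[0,3,0,1,2,1,0,0,5,0,0,1,2,0,2,2,0,0,0,3,2,0]
Step 9: insert kfz at [4, 8, 20] -> counters=[0,3,0,1,3,1,0,0,6,0,0,1,2,0,2,2,0,0,0,3,3,0]
Step 10: delete z at [3, 5, 8] -> counters=[0,3,0,0,3,0,0,0,5,0,0,1,2,0,2,2,0,0,0,3,3,0]
Step 11: delete kfz at [4, 8, 20] -> counters=[0,3,0,0,2,0,0,0,4,0,0,1,2,0,2,2,0,0,0,3,2,0]
Step 12: delete uot at [1, 14, 15] -> counters=[0,2,0,0,2,0,0,0,4,0,0,1,2,0,1,1,0,0,0,3,2,0]
Step 13: delete uot at [1, 14, 15] -> counters=[0,1,0,0,2,0,0,0,4,0,0,1,2,0,0,0,0,0,0,3,2,0]
Step 14: delete kfz at [4, 8, 20] -> counters=[0,1,0,0,1,0,0,0,3,0,0,1,2,0,0,0,0,0,0,3,1,0]
Step 15: insert uot at [1, 14, 15] -> counters=[0,2,0,0,1,0,0,0,3,0,0,1,2,0,1,1,0,0,0,3,1,0]
Step 16: insert uot at [1, 14, 15] -> counters=[0,3,0,0,1,0,0,0,3,0,0,1,2,0,2,2,0,0,0,3,1,0]
Step 17: insert d at [1, 11, 19] -> counters=[0,4,0,0,1,0,0,0,3,0,0,2,2,0,2,2,0,0,0,4,1,0]
Step 18: insert uot at [1, 14, 15] -> counters=[0,5,0,0,1,0,0,0,3,0,0,2,2,0,3,3,0,0,0,4,1,0]
Step 19: insert llr at [8, 12, 19] -> counters=[0,5,0,0,1,0,0,0,4,0,0,2,3,0,3,3,0,0,0,5,1,0]
Step 20: insert uot at [1, 14, 15] -> counters=[0,6,0,0,1,0,0,0,4,0,0,2,3,0,4,4,0,0,0,5,1,0]
Step 21: delete kfz at [4, 8, 20] -> counters=[0,6,0,0,0,0,0,0,3,0,0,2,3,0,4,4,0,0,0,5,0,0]
Step 22: insert llr at [8, 12, 19] -> counters=[0,6,0,0,0,0,0,0,4,0,0,2,4,0,4,4,0,0,0,6,0,0]
Final counters=[0,6,0,0,0,0,0,0,4,0,0,2,4,0,4,4,0,0,0,6,0,0] -> counters[20]=0

Answer: 0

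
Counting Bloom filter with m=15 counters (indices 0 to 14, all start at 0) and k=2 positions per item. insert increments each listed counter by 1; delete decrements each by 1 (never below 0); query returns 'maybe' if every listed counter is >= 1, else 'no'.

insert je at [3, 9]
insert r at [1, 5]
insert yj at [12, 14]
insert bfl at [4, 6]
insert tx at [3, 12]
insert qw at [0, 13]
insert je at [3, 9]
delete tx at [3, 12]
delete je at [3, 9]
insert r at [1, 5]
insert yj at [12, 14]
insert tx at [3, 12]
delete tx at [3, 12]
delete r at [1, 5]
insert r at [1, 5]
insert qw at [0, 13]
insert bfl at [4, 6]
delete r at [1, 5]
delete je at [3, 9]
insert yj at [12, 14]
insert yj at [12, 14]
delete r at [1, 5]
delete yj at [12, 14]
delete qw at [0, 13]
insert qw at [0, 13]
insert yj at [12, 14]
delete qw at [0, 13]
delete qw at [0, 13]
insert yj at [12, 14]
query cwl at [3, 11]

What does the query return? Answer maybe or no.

Step 1: insert je at [3, 9] -> counters=[0,0,0,1,0,0,0,0,0,1,0,0,0,0,0]
Step 2: insert r at [1, 5] -> counters=[0,1,0,1,0,1,0,0,0,1,0,0,0,0,0]
Step 3: insert yj at [12, 14] -> counters=[0,1,0,1,0,1,0,0,0,1,0,0,1,0,1]
Step 4: insert bfl at [4, 6] -> counters=[0,1,0,1,1,1,1,0,0,1,0,0,1,0,1]
Step 5: insert tx at [3, 12] -> counters=[0,1,0,2,1,1,1,0,0,1,0,0,2,0,1]
Step 6: insert qw at [0, 13] -> counters=[1,1,0,2,1,1,1,0,0,1,0,0,2,1,1]
Step 7: insert je at [3, 9] -> counters=[1,1,0,3,1,1,1,0,0,2,0,0,2,1,1]
Step 8: delete tx at [3, 12] -> counters=[1,1,0,2,1,1,1,0,0,2,0,0,1,1,1]
Step 9: delete je at [3, 9] -> counters=[1,1,0,1,1,1,1,0,0,1,0,0,1,1,1]
Step 10: insert r at [1, 5] -> counters=[1,2,0,1,1,2,1,0,0,1,0,0,1,1,1]
Step 11: insert yj at [12, 14] -> counters=[1,2,0,1,1,2,1,0,0,1,0,0,2,1,2]
Step 12: insert tx at [3, 12] -> counters=[1,2,0,2,1,2,1,0,0,1,0,0,3,1,2]
Step 13: delete tx at [3, 12] -> counters=[1,2,0,1,1,2,1,0,0,1,0,0,2,1,2]
Step 14: delete r at [1, 5] -> counters=[1,1,0,1,1,1,1,0,0,1,0,0,2,1,2]
Step 15: insert r at [1, 5] -> counters=[1,2,0,1,1,2,1,0,0,1,0,0,2,1,2]
Step 16: insert qw at [0, 13] -> counters=[2,2,0,1,1,2,1,0,0,1,0,0,2,2,2]
Step 17: insert bfl at [4, 6] -> counters=[2,2,0,1,2,2,2,0,0,1,0,0,2,2,2]
Step 18: delete r at [1, 5] -> counters=[2,1,0,1,2,1,2,0,0,1,0,0,2,2,2]
Step 19: delete je at [3, 9] -> counters=[2,1,0,0,2,1,2,0,0,0,0,0,2,2,2]
Step 20: insert yj at [12, 14] -> counters=[2,1,0,0,2,1,2,0,0,0,0,0,3,2,3]
Step 21: insert yj at [12, 14] -> counters=[2,1,0,0,2,1,2,0,0,0,0,0,4,2,4]
Step 22: delete r at [1, 5] -> counters=[2,0,0,0,2,0,2,0,0,0,0,0,4,2,4]
Step 23: delete yj at [12, 14] -> counters=[2,0,0,0,2,0,2,0,0,0,0,0,3,2,3]
Step 24: delete qw at [0, 13] -> counters=[1,0,0,0,2,0,2,0,0,0,0,0,3,1,3]
Step 25: insert qw at [0, 13] -> counters=[2,0,0,0,2,0,2,0,0,0,0,0,3,2,3]
Step 26: insert yj at [12, 14] -> counters=[2,0,0,0,2,0,2,0,0,0,0,0,4,2,4]
Step 27: delete qw at [0, 13] -> counters=[1,0,0,0,2,0,2,0,0,0,0,0,4,1,4]
Step 28: delete qw at [0, 13] -> counters=[0,0,0,0,2,0,2,0,0,0,0,0,4,0,4]
Step 29: insert yj at [12, 14] -> counters=[0,0,0,0,2,0,2,0,0,0,0,0,5,0,5]
Query cwl: check counters[3]=0 counters[11]=0 -> no

Answer: no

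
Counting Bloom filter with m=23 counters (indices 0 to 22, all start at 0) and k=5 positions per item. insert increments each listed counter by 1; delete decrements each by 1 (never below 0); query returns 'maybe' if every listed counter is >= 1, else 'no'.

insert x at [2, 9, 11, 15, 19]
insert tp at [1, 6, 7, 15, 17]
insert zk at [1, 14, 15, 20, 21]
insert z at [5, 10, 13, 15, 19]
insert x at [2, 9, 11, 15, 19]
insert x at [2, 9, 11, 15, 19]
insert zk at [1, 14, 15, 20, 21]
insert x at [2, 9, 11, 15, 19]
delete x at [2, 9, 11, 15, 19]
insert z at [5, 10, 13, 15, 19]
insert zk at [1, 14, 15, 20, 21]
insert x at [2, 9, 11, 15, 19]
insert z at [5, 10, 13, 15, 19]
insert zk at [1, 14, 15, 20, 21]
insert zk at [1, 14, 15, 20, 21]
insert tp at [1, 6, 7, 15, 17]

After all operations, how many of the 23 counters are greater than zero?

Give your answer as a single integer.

Step 1: insert x at [2, 9, 11, 15, 19] -> counters=[0,0,1,0,0,0,0,0,0,1,0,1,0,0,0,1,0,0,0,1,0,0,0]
Step 2: insert tp at [1, 6, 7, 15, 17] -> counters=[0,1,1,0,0,0,1,1,0,1,0,1,0,0,0,2,0,1,0,1,0,0,0]
Step 3: insert zk at [1, 14, 15, 20, 21] -> counters=[0,2,1,0,0,0,1,1,0,1,0,1,0,0,1,3,0,1,0,1,1,1,0]
Step 4: insert z at [5, 10, 13, 15, 19] -> counters=[0,2,1,0,0,1,1,1,0,1,1,1,0,1,1,4,0,1,0,2,1,1,0]
Step 5: insert x at [2, 9, 11, 15, 19] -> counters=[0,2,2,0,0,1,1,1,0,2,1,2,0,1,1,5,0,1,0,3,1,1,0]
Step 6: insert x at [2, 9, 11, 15, 19] -> counters=[0,2,3,0,0,1,1,1,0,3,1,3,0,1,1,6,0,1,0,4,1,1,0]
Step 7: insert zk at [1, 14, 15, 20, 21] -> counters=[0,3,3,0,0,1,1,1,0,3,1,3,0,1,2,7,0,1,0,4,2,2,0]
Step 8: insert x at [2, 9, 11, 15, 19] -> counters=[0,3,4,0,0,1,1,1,0,4,1,4,0,1,2,8,0,1,0,5,2,2,0]
Step 9: delete x at [2, 9, 11, 15, 19] -> counters=[0,3,3,0,0,1,1,1,0,3,1,3,0,1,2,7,0,1,0,4,2,2,0]
Step 10: insert z at [5, 10, 13, 15, 19] -> counters=[0,3,3,0,0,2,1,1,0,3,2,3,0,2,2,8,0,1,0,5,2,2,0]
Step 11: insert zk at [1, 14, 15, 20, 21] -> counters=[0,4,3,0,0,2,1,1,0,3,2,3,0,2,3,9,0,1,0,5,3,3,0]
Step 12: insert x at [2, 9, 11, 15, 19] -> counters=[0,4,4,0,0,2,1,1,0,4,2,4,0,2,3,10,0,1,0,6,3,3,0]
Step 13: insert z at [5, 10, 13, 15, 19] -> counters=[0,4,4,0,0,3,1,1,0,4,3,4,0,3,3,11,0,1,0,7,3,3,0]
Step 14: insert zk at [1, 14, 15, 20, 21] -> counters=[0,5,4,0,0,3,1,1,0,4,3,4,0,3,4,12,0,1,0,7,4,4,0]
Step 15: insert zk at [1, 14, 15, 20, 21] -> counters=[0,6,4,0,0,3,1,1,0,4,3,4,0,3,5,13,0,1,0,7,5,5,0]
Step 16: insert tp at [1, 6, 7, 15, 17] -> counters=[0,7,4,0,0,3,2,2,0,4,3,4,0,3,5,14,0,2,0,7,5,5,0]
Final counters=[0,7,4,0,0,3,2,2,0,4,3,4,0,3,5,14,0,2,0,7,5,5,0] -> 15 nonzero

Answer: 15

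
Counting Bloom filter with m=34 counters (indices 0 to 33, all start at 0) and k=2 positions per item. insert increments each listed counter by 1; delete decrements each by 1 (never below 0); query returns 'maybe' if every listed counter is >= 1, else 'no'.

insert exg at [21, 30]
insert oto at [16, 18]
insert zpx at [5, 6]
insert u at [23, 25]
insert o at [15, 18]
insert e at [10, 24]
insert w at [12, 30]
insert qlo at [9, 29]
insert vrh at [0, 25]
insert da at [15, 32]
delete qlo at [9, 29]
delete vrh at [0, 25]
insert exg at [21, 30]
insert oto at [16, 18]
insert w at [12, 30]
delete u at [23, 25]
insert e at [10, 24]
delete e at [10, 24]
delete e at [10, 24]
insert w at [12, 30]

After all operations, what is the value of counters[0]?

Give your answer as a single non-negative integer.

Answer: 0

Derivation:
Step 1: insert exg at [21, 30] -> counters=[0,0,0,0,0,0,0,0,0,0,0,0,0,0,0,0,0,0,0,0,0,1,0,0,0,0,0,0,0,0,1,0,0,0]
Step 2: insert oto at [16, 18] -> counters=[0,0,0,0,0,0,0,0,0,0,0,0,0,0,0,0,1,0,1,0,0,1,0,0,0,0,0,0,0,0,1,0,0,0]
Step 3: insert zpx at [5, 6] -> counters=[0,0,0,0,0,1,1,0,0,0,0,0,0,0,0,0,1,0,1,0,0,1,0,0,0,0,0,0,0,0,1,0,0,0]
Step 4: insert u at [23, 25] -> counters=[0,0,0,0,0,1,1,0,0,0,0,0,0,0,0,0,1,0,1,0,0,1,0,1,0,1,0,0,0,0,1,0,0,0]
Step 5: insert o at [15, 18] -> counters=[0,0,0,0,0,1,1,0,0,0,0,0,0,0,0,1,1,0,2,0,0,1,0,1,0,1,0,0,0,0,1,0,0,0]
Step 6: insert e at [10, 24] -> counters=[0,0,0,0,0,1,1,0,0,0,1,0,0,0,0,1,1,0,2,0,0,1,0,1,1,1,0,0,0,0,1,0,0,0]
Step 7: insert w at [12, 30] -> counters=[0,0,0,0,0,1,1,0,0,0,1,0,1,0,0,1,1,0,2,0,0,1,0,1,1,1,0,0,0,0,2,0,0,0]
Step 8: insert qlo at [9, 29] -> counters=[0,0,0,0,0,1,1,0,0,1,1,0,1,0,0,1,1,0,2,0,0,1,0,1,1,1,0,0,0,1,2,0,0,0]
Step 9: insert vrh at [0, 25] -> counters=[1,0,0,0,0,1,1,0,0,1,1,0,1,0,0,1,1,0,2,0,0,1,0,1,1,2,0,0,0,1,2,0,0,0]
Step 10: insert da at [15, 32] -> counters=[1,0,0,0,0,1,1,0,0,1,1,0,1,0,0,2,1,0,2,0,0,1,0,1,1,2,0,0,0,1,2,0,1,0]
Step 11: delete qlo at [9, 29] -> counters=[1,0,0,0,0,1,1,0,0,0,1,0,1,0,0,2,1,0,2,0,0,1,0,1,1,2,0,0,0,0,2,0,1,0]
Step 12: delete vrh at [0, 25] -> counters=[0,0,0,0,0,1,1,0,0,0,1,0,1,0,0,2,1,0,2,0,0,1,0,1,1,1,0,0,0,0,2,0,1,0]
Step 13: insert exg at [21, 30] -> counters=[0,0,0,0,0,1,1,0,0,0,1,0,1,0,0,2,1,0,2,0,0,2,0,1,1,1,0,0,0,0,3,0,1,0]
Step 14: insert oto at [16, 18] -> counters=[0,0,0,0,0,1,1,0,0,0,1,0,1,0,0,2,2,0,3,0,0,2,0,1,1,1,0,0,0,0,3,0,1,0]
Step 15: insert w at [12, 30] -> counters=[0,0,0,0,0,1,1,0,0,0,1,0,2,0,0,2,2,0,3,0,0,2,0,1,1,1,0,0,0,0,4,0,1,0]
Step 16: delete u at [23, 25] -> counters=[0,0,0,0,0,1,1,0,0,0,1,0,2,0,0,2,2,0,3,0,0,2,0,0,1,0,0,0,0,0,4,0,1,0]
Step 17: insert e at [10, 24] -> counters=[0,0,0,0,0,1,1,0,0,0,2,0,2,0,0,2,2,0,3,0,0,2,0,0,2,0,0,0,0,0,4,0,1,0]
Step 18: delete e at [10, 24] -> counters=[0,0,0,0,0,1,1,0,0,0,1,0,2,0,0,2,2,0,3,0,0,2,0,0,1,0,0,0,0,0,4,0,1,0]
Step 19: delete e at [10, 24] -> counters=[0,0,0,0,0,1,1,0,0,0,0,0,2,0,0,2,2,0,3,0,0,2,0,0,0,0,0,0,0,0,4,0,1,0]
Step 20: insert w at [12, 30] -> counters=[0,0,0,0,0,1,1,0,0,0,0,0,3,0,0,2,2,0,3,0,0,2,0,0,0,0,0,0,0,0,5,0,1,0]
Final counters=[0,0,0,0,0,1,1,0,0,0,0,0,3,0,0,2,2,0,3,0,0,2,0,0,0,0,0,0,0,0,5,0,1,0] -> counters[0]=0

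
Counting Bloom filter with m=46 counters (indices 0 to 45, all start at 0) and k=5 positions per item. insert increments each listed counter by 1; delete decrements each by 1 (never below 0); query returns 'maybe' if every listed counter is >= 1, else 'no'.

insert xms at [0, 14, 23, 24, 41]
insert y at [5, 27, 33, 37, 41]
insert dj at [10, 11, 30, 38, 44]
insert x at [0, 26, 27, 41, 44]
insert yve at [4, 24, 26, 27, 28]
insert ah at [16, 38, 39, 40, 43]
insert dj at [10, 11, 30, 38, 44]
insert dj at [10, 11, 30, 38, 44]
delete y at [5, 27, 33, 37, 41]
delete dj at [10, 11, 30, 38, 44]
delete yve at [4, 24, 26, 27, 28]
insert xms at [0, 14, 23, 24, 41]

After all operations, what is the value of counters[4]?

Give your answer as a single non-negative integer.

Answer: 0

Derivation:
Step 1: insert xms at [0, 14, 23, 24, 41] -> counters=[1,0,0,0,0,0,0,0,0,0,0,0,0,0,1,0,0,0,0,0,0,0,0,1,1,0,0,0,0,0,0,0,0,0,0,0,0,0,0,0,0,1,0,0,0,0]
Step 2: insert y at [5, 27, 33, 37, 41] -> counters=[1,0,0,0,0,1,0,0,0,0,0,0,0,0,1,0,0,0,0,0,0,0,0,1,1,0,0,1,0,0,0,0,0,1,0,0,0,1,0,0,0,2,0,0,0,0]
Step 3: insert dj at [10, 11, 30, 38, 44] -> counters=[1,0,0,0,0,1,0,0,0,0,1,1,0,0,1,0,0,0,0,0,0,0,0,1,1,0,0,1,0,0,1,0,0,1,0,0,0,1,1,0,0,2,0,0,1,0]
Step 4: insert x at [0, 26, 27, 41, 44] -> counters=[2,0,0,0,0,1,0,0,0,0,1,1,0,0,1,0,0,0,0,0,0,0,0,1,1,0,1,2,0,0,1,0,0,1,0,0,0,1,1,0,0,3,0,0,2,0]
Step 5: insert yve at [4, 24, 26, 27, 28] -> counters=[2,0,0,0,1,1,0,0,0,0,1,1,0,0,1,0,0,0,0,0,0,0,0,1,2,0,2,3,1,0,1,0,0,1,0,0,0,1,1,0,0,3,0,0,2,0]
Step 6: insert ah at [16, 38, 39, 40, 43] -> counters=[2,0,0,0,1,1,0,0,0,0,1,1,0,0,1,0,1,0,0,0,0,0,0,1,2,0,2,3,1,0,1,0,0,1,0,0,0,1,2,1,1,3,0,1,2,0]
Step 7: insert dj at [10, 11, 30, 38, 44] -> counters=[2,0,0,0,1,1,0,0,0,0,2,2,0,0,1,0,1,0,0,0,0,0,0,1,2,0,2,3,1,0,2,0,0,1,0,0,0,1,3,1,1,3,0,1,3,0]
Step 8: insert dj at [10, 11, 30, 38, 44] -> counters=[2,0,0,0,1,1,0,0,0,0,3,3,0,0,1,0,1,0,0,0,0,0,0,1,2,0,2,3,1,0,3,0,0,1,0,0,0,1,4,1,1,3,0,1,4,0]
Step 9: delete y at [5, 27, 33, 37, 41] -> counters=[2,0,0,0,1,0,0,0,0,0,3,3,0,0,1,0,1,0,0,0,0,0,0,1,2,0,2,2,1,0,3,0,0,0,0,0,0,0,4,1,1,2,0,1,4,0]
Step 10: delete dj at [10, 11, 30, 38, 44] -> counters=[2,0,0,0,1,0,0,0,0,0,2,2,0,0,1,0,1,0,0,0,0,0,0,1,2,0,2,2,1,0,2,0,0,0,0,0,0,0,3,1,1,2,0,1,3,0]
Step 11: delete yve at [4, 24, 26, 27, 28] -> counters=[2,0,0,0,0,0,0,0,0,0,2,2,0,0,1,0,1,0,0,0,0,0,0,1,1,0,1,1,0,0,2,0,0,0,0,0,0,0,3,1,1,2,0,1,3,0]
Step 12: insert xms at [0, 14, 23, 24, 41] -> counters=[3,0,0,0,0,0,0,0,0,0,2,2,0,0,2,0,1,0,0,0,0,0,0,2,2,0,1,1,0,0,2,0,0,0,0,0,0,0,3,1,1,3,0,1,3,0]
Final counters=[3,0,0,0,0,0,0,0,0,0,2,2,0,0,2,0,1,0,0,0,0,0,0,2,2,0,1,1,0,0,2,0,0,0,0,0,0,0,3,1,1,3,0,1,3,0] -> counters[4]=0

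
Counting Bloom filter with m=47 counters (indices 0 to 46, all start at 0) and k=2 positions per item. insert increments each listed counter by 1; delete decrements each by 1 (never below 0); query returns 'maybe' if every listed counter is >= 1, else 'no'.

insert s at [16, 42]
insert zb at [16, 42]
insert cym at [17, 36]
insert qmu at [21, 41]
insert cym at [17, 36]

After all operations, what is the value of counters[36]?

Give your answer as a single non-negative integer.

Answer: 2

Derivation:
Step 1: insert s at [16, 42] -> counters=[0,0,0,0,0,0,0,0,0,0,0,0,0,0,0,0,1,0,0,0,0,0,0,0,0,0,0,0,0,0,0,0,0,0,0,0,0,0,0,0,0,0,1,0,0,0,0]
Step 2: insert zb at [16, 42] -> counters=[0,0,0,0,0,0,0,0,0,0,0,0,0,0,0,0,2,0,0,0,0,0,0,0,0,0,0,0,0,0,0,0,0,0,0,0,0,0,0,0,0,0,2,0,0,0,0]
Step 3: insert cym at [17, 36] -> counters=[0,0,0,0,0,0,0,0,0,0,0,0,0,0,0,0,2,1,0,0,0,0,0,0,0,0,0,0,0,0,0,0,0,0,0,0,1,0,0,0,0,0,2,0,0,0,0]
Step 4: insert qmu at [21, 41] -> counters=[0,0,0,0,0,0,0,0,0,0,0,0,0,0,0,0,2,1,0,0,0,1,0,0,0,0,0,0,0,0,0,0,0,0,0,0,1,0,0,0,0,1,2,0,0,0,0]
Step 5: insert cym at [17, 36] -> counters=[0,0,0,0,0,0,0,0,0,0,0,0,0,0,0,0,2,2,0,0,0,1,0,0,0,0,0,0,0,0,0,0,0,0,0,0,2,0,0,0,0,1,2,0,0,0,0]
Final counters=[0,0,0,0,0,0,0,0,0,0,0,0,0,0,0,0,2,2,0,0,0,1,0,0,0,0,0,0,0,0,0,0,0,0,0,0,2,0,0,0,0,1,2,0,0,0,0] -> counters[36]=2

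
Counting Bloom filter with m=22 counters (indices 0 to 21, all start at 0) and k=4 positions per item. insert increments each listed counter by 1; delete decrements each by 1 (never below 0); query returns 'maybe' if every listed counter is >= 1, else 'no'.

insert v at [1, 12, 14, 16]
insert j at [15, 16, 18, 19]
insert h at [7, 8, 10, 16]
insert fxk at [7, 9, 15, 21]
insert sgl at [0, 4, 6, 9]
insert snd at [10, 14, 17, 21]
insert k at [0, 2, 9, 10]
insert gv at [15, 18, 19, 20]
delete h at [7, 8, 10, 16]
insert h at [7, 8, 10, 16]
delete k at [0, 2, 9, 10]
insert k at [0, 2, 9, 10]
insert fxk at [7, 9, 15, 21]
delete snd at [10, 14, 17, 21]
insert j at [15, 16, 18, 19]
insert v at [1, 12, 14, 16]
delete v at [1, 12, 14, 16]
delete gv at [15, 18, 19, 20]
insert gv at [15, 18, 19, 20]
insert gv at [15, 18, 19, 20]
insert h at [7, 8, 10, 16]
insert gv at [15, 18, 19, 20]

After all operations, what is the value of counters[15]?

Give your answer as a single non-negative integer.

Answer: 7

Derivation:
Step 1: insert v at [1, 12, 14, 16] -> counters=[0,1,0,0,0,0,0,0,0,0,0,0,1,0,1,0,1,0,0,0,0,0]
Step 2: insert j at [15, 16, 18, 19] -> counters=[0,1,0,0,0,0,0,0,0,0,0,0,1,0,1,1,2,0,1,1,0,0]
Step 3: insert h at [7, 8, 10, 16] -> counters=[0,1,0,0,0,0,0,1,1,0,1,0,1,0,1,1,3,0,1,1,0,0]
Step 4: insert fxk at [7, 9, 15, 21] -> counters=[0,1,0,0,0,0,0,2,1,1,1,0,1,0,1,2,3,0,1,1,0,1]
Step 5: insert sgl at [0, 4, 6, 9] -> counters=[1,1,0,0,1,0,1,2,1,2,1,0,1,0,1,2,3,0,1,1,0,1]
Step 6: insert snd at [10, 14, 17, 21] -> counters=[1,1,0,0,1,0,1,2,1,2,2,0,1,0,2,2,3,1,1,1,0,2]
Step 7: insert k at [0, 2, 9, 10] -> counters=[2,1,1,0,1,0,1,2,1,3,3,0,1,0,2,2,3,1,1,1,0,2]
Step 8: insert gv at [15, 18, 19, 20] -> counters=[2,1,1,0,1,0,1,2,1,3,3,0,1,0,2,3,3,1,2,2,1,2]
Step 9: delete h at [7, 8, 10, 16] -> counters=[2,1,1,0,1,0,1,1,0,3,2,0,1,0,2,3,2,1,2,2,1,2]
Step 10: insert h at [7, 8, 10, 16] -> counters=[2,1,1,0,1,0,1,2,1,3,3,0,1,0,2,3,3,1,2,2,1,2]
Step 11: delete k at [0, 2, 9, 10] -> counters=[1,1,0,0,1,0,1,2,1,2,2,0,1,0,2,3,3,1,2,2,1,2]
Step 12: insert k at [0, 2, 9, 10] -> counters=[2,1,1,0,1,0,1,2,1,3,3,0,1,0,2,3,3,1,2,2,1,2]
Step 13: insert fxk at [7, 9, 15, 21] -> counters=[2,1,1,0,1,0,1,3,1,4,3,0,1,0,2,4,3,1,2,2,1,3]
Step 14: delete snd at [10, 14, 17, 21] -> counters=[2,1,1,0,1,0,1,3,1,4,2,0,1,0,1,4,3,0,2,2,1,2]
Step 15: insert j at [15, 16, 18, 19] -> counters=[2,1,1,0,1,0,1,3,1,4,2,0,1,0,1,5,4,0,3,3,1,2]
Step 16: insert v at [1, 12, 14, 16] -> counters=[2,2,1,0,1,0,1,3,1,4,2,0,2,0,2,5,5,0,3,3,1,2]
Step 17: delete v at [1, 12, 14, 16] -> counters=[2,1,1,0,1,0,1,3,1,4,2,0,1,0,1,5,4,0,3,3,1,2]
Step 18: delete gv at [15, 18, 19, 20] -> counters=[2,1,1,0,1,0,1,3,1,4,2,0,1,0,1,4,4,0,2,2,0,2]
Step 19: insert gv at [15, 18, 19, 20] -> counters=[2,1,1,0,1,0,1,3,1,4,2,0,1,0,1,5,4,0,3,3,1,2]
Step 20: insert gv at [15, 18, 19, 20] -> counters=[2,1,1,0,1,0,1,3,1,4,2,0,1,0,1,6,4,0,4,4,2,2]
Step 21: insert h at [7, 8, 10, 16] -> counters=[2,1,1,0,1,0,1,4,2,4,3,0,1,0,1,6,5,0,4,4,2,2]
Step 22: insert gv at [15, 18, 19, 20] -> counters=[2,1,1,0,1,0,1,4,2,4,3,0,1,0,1,7,5,0,5,5,3,2]
Final counters=[2,1,1,0,1,0,1,4,2,4,3,0,1,0,1,7,5,0,5,5,3,2] -> counters[15]=7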